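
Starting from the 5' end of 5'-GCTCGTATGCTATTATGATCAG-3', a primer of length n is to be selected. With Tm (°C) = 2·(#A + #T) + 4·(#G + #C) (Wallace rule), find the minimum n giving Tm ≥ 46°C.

First 16 bases: GCTCGTATGCTATTAT → Tm = 44°C (< 46°C)
First 17 bases: GCTCGTATGCTATTATG → Tm = 48°C (≥ 46°C)
Each additional base adds 2°C (A/T) or 4°C (G/C), so Tm is non-decreasing in n; n = 17 is the first length to reach 46°C.

n = 17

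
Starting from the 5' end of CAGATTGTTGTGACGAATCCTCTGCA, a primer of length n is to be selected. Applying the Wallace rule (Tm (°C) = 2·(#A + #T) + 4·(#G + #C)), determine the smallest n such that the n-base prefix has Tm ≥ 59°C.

First 20 bases: CAGATTGTTGTGACGAATCC → Tm = 58°C (< 59°C)
First 21 bases: CAGATTGTTGTGACGAATCCT → Tm = 60°C (≥ 59°C)
Since every base adds ≥2°C, Tm only increases with n, so the threshold is first crossed at n = 21.

n = 21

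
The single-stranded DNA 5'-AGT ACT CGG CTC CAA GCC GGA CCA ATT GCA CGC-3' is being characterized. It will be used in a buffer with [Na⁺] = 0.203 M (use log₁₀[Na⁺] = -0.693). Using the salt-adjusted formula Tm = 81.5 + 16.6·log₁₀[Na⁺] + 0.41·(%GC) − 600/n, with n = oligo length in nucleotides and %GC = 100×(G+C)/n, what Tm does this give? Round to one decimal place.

Length n = 33. C=12, T=5, G=8, A=8
G+C = 20, so %GC = 20/33 × 100 = 60.606%
Salt term: 16.6 × (-0.693) = -11.504
GC term: 0.41 × 60.606 = 24.848; length term: −600/33 = −18.182
Tm = 81.5 + (-11.504) + 24.848 − 18.182 = 76.662 → 76.7°C

76.7°C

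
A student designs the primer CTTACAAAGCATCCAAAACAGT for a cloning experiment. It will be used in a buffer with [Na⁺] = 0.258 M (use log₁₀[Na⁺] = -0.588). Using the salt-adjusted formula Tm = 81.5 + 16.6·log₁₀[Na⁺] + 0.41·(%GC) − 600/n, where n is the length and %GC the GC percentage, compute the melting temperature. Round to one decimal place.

Length n = 22. Scanning the sequence gives T=4, C=6, A=10, G=2.
G+C = 8, so %GC = 8/22 × 100 = 36.364%
Salt term: 16.6 × (-0.588) = -9.761
GC term: 0.41 × 36.364 = 14.909; length term: −600/22 = −27.273
Tm = 81.5 + (-9.761) + 14.909 − 27.273 = 59.375 → 59.4°C

59.4°C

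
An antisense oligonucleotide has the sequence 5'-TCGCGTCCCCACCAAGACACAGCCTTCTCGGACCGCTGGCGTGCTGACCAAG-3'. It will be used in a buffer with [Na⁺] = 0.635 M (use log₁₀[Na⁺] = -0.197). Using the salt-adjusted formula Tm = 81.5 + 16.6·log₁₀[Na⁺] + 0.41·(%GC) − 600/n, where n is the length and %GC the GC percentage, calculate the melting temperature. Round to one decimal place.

93.5°C

Length n = 52. Base counts: G=13, A=10, T=8, C=21
G+C = 34, so %GC = 34/52 × 100 = 65.385%
Salt term: 16.6 × (-0.197) = -3.27
GC term: 0.41 × 65.385 = 26.808; length term: −600/52 = −11.538
Tm = 81.5 + (-3.27) + 26.808 − 11.538 = 93.5 → 93.5°C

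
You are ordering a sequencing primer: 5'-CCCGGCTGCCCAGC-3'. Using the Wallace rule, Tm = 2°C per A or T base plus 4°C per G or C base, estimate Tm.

Counting bases: A=1, G=4, C=8, T=1
So N_AT = 2 and N_GC = 12.
Tm = 2(2) + 4(12) = 4 + 48 = 52°C

52°C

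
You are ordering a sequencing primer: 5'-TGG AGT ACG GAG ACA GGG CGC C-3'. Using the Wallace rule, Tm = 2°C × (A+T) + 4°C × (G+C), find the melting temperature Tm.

T=2, C=5, G=10, A=5
A+T = 7, G+C = 15
Tm = 4·15 + 2·7 = 60 + 14 = 74°C

74°C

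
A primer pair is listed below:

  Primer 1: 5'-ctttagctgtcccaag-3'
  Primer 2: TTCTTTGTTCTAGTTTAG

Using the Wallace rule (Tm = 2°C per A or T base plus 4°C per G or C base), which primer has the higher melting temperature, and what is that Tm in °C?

Primer 1, 48°C

Primer 1: A+T=8, G+C=8 → Tm = 2(8)+4(8) = 48°C
Primer 2: A+T=13, G+C=5 → Tm = 2(13)+4(5) = 46°C
48°C vs 46°C → primer 1 is higher.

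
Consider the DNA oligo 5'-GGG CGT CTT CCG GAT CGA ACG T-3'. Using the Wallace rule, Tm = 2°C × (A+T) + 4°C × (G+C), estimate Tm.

T=5, A=3, G=8, C=6
AT pairs contribute 8, GC pairs contribute 14.
Tm = 2×8 + 4×14 = 72°C

72°C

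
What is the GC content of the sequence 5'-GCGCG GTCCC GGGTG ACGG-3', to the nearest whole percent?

84%

Base counts: T=2, A=1, G=10, C=6
G+C = 10 + 6 = 16 out of 19 bases
%GC = 16/19 × 100 = 84.21% ≈ 84%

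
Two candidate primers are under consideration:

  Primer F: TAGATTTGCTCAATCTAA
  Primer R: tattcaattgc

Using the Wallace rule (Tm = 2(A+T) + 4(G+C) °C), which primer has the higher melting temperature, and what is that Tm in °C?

Primer F: A+T=13, G+C=5 → Tm = 2(13)+4(5) = 46°C
Primer R: A+T=8, G+C=3 → Tm = 2(8)+4(3) = 28°C
46°C vs 28°C → primer F is higher.

Primer F, 46°C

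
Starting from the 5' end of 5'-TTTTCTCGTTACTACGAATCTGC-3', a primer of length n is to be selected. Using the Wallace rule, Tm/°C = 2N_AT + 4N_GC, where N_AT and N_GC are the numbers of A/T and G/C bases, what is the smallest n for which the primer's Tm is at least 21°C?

n = 8

First 7 bases: TTTTCTC → Tm = 18°C (< 21°C)
First 8 bases: TTTTCTCG → Tm = 22°C (≥ 21°C)
Each additional base adds 2°C (A/T) or 4°C (G/C), so Tm is non-decreasing in n; n = 8 is the first length to reach 21°C.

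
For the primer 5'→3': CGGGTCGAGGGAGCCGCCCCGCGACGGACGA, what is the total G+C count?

25

Scanning the sequence gives G=14, A=5, C=11, T=1.
Total G or C: 14 + 11 = 25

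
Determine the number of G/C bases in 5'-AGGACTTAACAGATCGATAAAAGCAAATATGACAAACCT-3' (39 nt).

13

A=19, G=6, T=7, C=7
G+C = 6 + 7 = 13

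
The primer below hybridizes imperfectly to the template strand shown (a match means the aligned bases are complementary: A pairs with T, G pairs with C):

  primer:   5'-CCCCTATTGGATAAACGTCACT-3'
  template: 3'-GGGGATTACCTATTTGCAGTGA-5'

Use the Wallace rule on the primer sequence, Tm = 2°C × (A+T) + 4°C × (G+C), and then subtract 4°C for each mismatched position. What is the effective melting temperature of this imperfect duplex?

60°C

Primer base counts: A=6, T=6, G=3, C=7 → A+T=12, G+C=10
Perfect-match Tm = 2(12) + 4(10) = 24 + 40 = 64°C
Mismatches (positions where the bases are not complementary): 1 (at position 7)
Effective Tm = 64 − 1×4 = 64 − 4 = 60°C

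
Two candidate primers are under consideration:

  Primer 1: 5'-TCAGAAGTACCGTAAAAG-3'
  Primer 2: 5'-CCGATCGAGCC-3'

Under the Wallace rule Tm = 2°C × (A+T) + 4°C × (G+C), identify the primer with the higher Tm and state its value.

Primer 1, 50°C

Primer 1: A+T=11, G+C=7 → Tm = 2(11)+4(7) = 50°C
Primer 2: A+T=3, G+C=8 → Tm = 2(3)+4(8) = 38°C
50°C vs 38°C → primer 1 is higher.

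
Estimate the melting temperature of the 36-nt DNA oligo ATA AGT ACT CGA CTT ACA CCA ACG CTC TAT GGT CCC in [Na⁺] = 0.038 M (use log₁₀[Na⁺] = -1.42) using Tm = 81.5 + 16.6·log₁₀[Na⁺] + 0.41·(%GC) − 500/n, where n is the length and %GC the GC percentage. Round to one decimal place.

Length n = 36. Scanning the sequence gives C=12, T=9, A=10, G=5.
G+C = 17, so %GC = 17/36 × 100 = 47.222%
Salt term: 16.6 × (-1.42) = -23.572
GC term: 0.41 × 47.222 = 19.361; length term: −500/36 = −13.889
Tm = 81.5 + (-23.572) + 19.361 − 13.889 = 63.4 → 63.4°C

63.4°C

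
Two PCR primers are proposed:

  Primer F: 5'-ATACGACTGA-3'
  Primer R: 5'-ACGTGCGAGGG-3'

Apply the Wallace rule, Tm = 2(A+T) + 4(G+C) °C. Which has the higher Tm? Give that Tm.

Primer R, 38°C

Primer F: A+T=6, G+C=4 → Tm = 2(6)+4(4) = 28°C
Primer R: A+T=3, G+C=8 → Tm = 2(3)+4(8) = 38°C
28°C vs 38°C → primer R is higher.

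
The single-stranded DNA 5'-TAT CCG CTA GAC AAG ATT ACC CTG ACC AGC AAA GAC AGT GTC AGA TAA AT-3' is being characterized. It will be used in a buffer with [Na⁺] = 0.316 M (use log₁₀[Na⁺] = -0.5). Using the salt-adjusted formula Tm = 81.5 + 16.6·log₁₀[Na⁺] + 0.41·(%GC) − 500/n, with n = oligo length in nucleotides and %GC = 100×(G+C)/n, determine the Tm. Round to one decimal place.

80.4°C

Length n = 50. Counting bases: A=19, C=12, G=9, T=10
G+C = 21, so %GC = 21/50 × 100 = 42%
Salt term: 16.6 × (-0.5) = -8.3
GC term: 0.41 × 42 = 17.22; length term: −500/50 = −10
Tm = 81.5 + (-8.3) + 17.22 − 10 = 80.42 → 80.4°C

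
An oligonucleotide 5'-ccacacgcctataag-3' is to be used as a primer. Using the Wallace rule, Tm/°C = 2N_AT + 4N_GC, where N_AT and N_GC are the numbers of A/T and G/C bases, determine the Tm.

Counting bases: A=5, C=6, T=2, G=2
A+T = 7, G+C = 8
Tm = 2×7 + 4×8 = 46°C

46°C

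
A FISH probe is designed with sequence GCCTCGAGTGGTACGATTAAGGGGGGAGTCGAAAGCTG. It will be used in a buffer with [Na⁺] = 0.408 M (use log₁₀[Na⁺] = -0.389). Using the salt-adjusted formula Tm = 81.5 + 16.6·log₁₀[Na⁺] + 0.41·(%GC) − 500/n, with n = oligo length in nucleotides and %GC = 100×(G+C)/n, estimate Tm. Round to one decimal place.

85.6°C

Length n = 38. Base counts: T=7, C=6, A=9, G=16
G+C = 22, so %GC = 22/38 × 100 = 57.895%
Salt term: 16.6 × (-0.389) = -6.457
GC term: 0.41 × 57.895 = 23.737; length term: −500/38 = −13.158
Tm = 81.5 + (-6.457) + 23.737 − 13.158 = 85.622 → 85.6°C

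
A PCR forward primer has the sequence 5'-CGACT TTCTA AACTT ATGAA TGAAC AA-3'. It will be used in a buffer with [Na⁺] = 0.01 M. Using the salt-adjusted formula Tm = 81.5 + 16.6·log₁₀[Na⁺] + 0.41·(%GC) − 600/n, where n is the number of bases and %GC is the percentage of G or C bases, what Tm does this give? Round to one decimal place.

Length n = 27. G=3, C=5, T=8, A=11
G+C = 8, so %GC = 8/27 × 100 = 29.63%
Salt term: 16.6 × (-2) = -33.2
GC term: 0.41 × 29.63 = 12.148; length term: −600/27 = −22.222
Tm = 81.5 + (-33.2) + 12.148 − 22.222 = 38.226 → 38.2°C

38.2°C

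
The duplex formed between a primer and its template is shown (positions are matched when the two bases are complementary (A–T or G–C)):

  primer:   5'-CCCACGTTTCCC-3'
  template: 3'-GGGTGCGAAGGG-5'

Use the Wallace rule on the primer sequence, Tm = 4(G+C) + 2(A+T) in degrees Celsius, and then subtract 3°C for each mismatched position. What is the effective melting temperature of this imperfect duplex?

Primer base counts: A=1, T=3, G=1, C=7 → A+T=4, G+C=8
Perfect-match Tm = 2(4) + 4(8) = 8 + 32 = 40°C
Mismatches (positions where the bases are not complementary): 1 (at position 7)
Effective Tm = 40 − 1×3 = 40 − 3 = 37°C

37°C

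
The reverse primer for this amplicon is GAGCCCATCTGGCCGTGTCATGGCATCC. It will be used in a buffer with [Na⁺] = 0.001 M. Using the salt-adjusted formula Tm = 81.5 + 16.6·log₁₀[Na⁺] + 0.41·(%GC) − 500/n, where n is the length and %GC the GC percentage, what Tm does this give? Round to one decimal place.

40.2°C

Length n = 28. Scanning the sequence gives C=10, G=8, A=4, T=6.
G+C = 18, so %GC = 18/28 × 100 = 64.286%
Salt term: 16.6 × (-3) = -49.8
GC term: 0.41 × 64.286 = 26.357; length term: −500/28 = −17.857
Tm = 81.5 + (-49.8) + 26.357 − 17.857 = 40.2 → 40.2°C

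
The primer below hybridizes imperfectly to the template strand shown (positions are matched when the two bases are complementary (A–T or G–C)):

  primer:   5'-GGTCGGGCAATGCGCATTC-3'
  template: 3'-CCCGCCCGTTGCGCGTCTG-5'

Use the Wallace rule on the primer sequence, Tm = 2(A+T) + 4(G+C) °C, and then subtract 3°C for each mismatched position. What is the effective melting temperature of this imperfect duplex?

Primer base counts: A=3, T=4, G=7, C=5 → A+T=7, G+C=12
Perfect-match Tm = 2(7) + 4(12) = 14 + 48 = 62°C
Mismatches (positions where the bases are not complementary): 4 (at positions 3, 11, 17, 18)
Effective Tm = 62 − 4×3 = 62 − 12 = 50°C

50°C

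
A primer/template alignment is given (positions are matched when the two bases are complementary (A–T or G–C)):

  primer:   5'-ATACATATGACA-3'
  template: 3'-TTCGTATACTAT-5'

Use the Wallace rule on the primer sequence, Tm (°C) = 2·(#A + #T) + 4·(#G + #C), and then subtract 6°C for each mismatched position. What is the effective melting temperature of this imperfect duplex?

12°C

Primer base counts: A=6, T=3, G=1, C=2 → A+T=9, G+C=3
Perfect-match Tm = 2(9) + 4(3) = 18 + 12 = 30°C
Mismatches (positions where the bases are not complementary): 3 (at positions 2, 3, 11)
Effective Tm = 30 − 3×6 = 30 − 18 = 12°C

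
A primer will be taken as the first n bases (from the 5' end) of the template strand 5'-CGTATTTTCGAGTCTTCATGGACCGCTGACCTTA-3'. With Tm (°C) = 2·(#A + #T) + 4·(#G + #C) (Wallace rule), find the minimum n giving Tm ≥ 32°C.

First 11 bases: CGTATTTTCGA → Tm = 30°C (< 32°C)
First 12 bases: CGTATTTTCGAG → Tm = 34°C (≥ 32°C)
Since every base adds ≥2°C, Tm only increases with n, so the threshold is first crossed at n = 12.

n = 12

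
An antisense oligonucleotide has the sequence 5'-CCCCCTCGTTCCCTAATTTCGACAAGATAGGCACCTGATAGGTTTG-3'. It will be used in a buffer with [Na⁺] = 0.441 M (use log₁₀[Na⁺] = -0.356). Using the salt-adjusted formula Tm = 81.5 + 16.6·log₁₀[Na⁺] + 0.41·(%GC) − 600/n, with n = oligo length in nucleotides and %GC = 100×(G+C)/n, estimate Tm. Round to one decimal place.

83.0°C

Length n = 46. Base counts: G=9, A=10, T=13, C=14
G+C = 23, so %GC = 23/46 × 100 = 50%
Salt term: 16.6 × (-0.356) = -5.91
GC term: 0.41 × 50 = 20.5; length term: −600/46 = −13.043
Tm = 81.5 + (-5.91) + 20.5 − 13.043 = 83.047 → 83.0°C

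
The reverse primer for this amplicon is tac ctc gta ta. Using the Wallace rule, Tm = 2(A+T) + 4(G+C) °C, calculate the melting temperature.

Scanning the sequence gives A=3, T=4, G=1, C=3.
A+T = 7, G+C = 4
Tm = 2(7) + 4(4) = 14 + 16 = 30°C

30°C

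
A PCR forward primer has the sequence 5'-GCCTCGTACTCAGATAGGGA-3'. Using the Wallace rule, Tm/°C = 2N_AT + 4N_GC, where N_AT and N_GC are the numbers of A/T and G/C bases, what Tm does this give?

T=4, G=6, C=5, A=5
AT pairs contribute 9, GC pairs contribute 11.
Tm = 2(9) + 4(11) = 18 + 44 = 62°C

62°C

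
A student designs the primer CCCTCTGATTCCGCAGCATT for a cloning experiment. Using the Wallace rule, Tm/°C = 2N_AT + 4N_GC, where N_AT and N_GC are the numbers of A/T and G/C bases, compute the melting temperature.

62°C

Scanning the sequence gives G=3, C=8, A=3, T=6.
A+T = 9, G+C = 11
Tm = 2(9) + 4(11) = 18 + 44 = 62°C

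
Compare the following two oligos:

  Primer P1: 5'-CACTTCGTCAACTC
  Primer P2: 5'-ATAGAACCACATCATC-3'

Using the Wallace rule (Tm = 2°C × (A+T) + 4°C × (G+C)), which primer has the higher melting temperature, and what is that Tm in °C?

Primer P1: A+T=7, G+C=7 → Tm = 2(7)+4(7) = 42°C
Primer P2: A+T=10, G+C=6 → Tm = 2(10)+4(6) = 44°C
42°C vs 44°C → primer P2 is higher.

Primer P2, 44°C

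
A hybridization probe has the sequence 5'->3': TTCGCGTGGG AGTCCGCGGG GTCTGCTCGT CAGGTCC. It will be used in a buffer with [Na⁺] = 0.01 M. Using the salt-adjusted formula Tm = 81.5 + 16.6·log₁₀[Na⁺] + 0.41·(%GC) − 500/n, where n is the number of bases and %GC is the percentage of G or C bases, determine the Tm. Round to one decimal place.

Length n = 37. Base counts: C=11, G=15, T=9, A=2
G+C = 26, so %GC = 26/37 × 100 = 70.27%
Salt term: 16.6 × (-2) = -33.2
GC term: 0.41 × 70.27 = 28.811; length term: −500/37 = −13.514
Tm = 81.5 + (-33.2) + 28.811 − 13.514 = 63.597 → 63.6°C

63.6°C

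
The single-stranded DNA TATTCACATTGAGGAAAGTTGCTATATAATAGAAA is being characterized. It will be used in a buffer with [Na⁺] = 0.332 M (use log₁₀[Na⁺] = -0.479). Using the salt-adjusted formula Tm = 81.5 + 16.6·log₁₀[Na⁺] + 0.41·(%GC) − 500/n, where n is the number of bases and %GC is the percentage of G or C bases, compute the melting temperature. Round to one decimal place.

Length n = 35. Counting bases: T=11, G=6, C=3, A=15
G+C = 9, so %GC = 9/35 × 100 = 25.714%
Salt term: 16.6 × (-0.479) = -7.951
GC term: 0.41 × 25.714 = 10.543; length term: −500/35 = −14.286
Tm = 81.5 + (-7.951) + 10.543 − 14.286 = 69.806 → 69.8°C

69.8°C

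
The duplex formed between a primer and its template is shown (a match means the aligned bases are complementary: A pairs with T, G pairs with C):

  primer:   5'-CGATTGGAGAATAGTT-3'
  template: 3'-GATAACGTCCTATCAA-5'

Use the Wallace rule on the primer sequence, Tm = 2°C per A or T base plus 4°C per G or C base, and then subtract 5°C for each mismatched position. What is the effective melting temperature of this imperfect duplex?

Primer base counts: A=5, T=5, G=5, C=1 → A+T=10, G+C=6
Perfect-match Tm = 2(10) + 4(6) = 20 + 24 = 44°C
Mismatches (positions where the bases are not complementary): 3 (at positions 2, 7, 10)
Effective Tm = 44 − 3×5 = 44 − 15 = 29°C

29°C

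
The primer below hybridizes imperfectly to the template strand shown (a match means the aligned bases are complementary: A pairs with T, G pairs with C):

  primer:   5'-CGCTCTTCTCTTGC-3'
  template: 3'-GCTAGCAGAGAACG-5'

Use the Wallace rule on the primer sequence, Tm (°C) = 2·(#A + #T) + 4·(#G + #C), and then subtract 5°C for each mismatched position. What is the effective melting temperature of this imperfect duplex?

Primer base counts: A=0, T=6, G=2, C=6 → A+T=6, G+C=8
Perfect-match Tm = 2(6) + 4(8) = 12 + 32 = 44°C
Mismatches (positions where the bases are not complementary): 2 (at positions 3, 6)
Effective Tm = 44 − 2×5 = 44 − 10 = 34°C

34°C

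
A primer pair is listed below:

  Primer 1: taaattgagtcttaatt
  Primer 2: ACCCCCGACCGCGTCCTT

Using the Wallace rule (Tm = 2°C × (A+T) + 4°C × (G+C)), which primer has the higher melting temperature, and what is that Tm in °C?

Primer 2, 62°C

Primer 1: A+T=14, G+C=3 → Tm = 2(14)+4(3) = 40°C
Primer 2: A+T=5, G+C=13 → Tm = 2(5)+4(13) = 62°C
40°C vs 62°C → primer 2 is higher.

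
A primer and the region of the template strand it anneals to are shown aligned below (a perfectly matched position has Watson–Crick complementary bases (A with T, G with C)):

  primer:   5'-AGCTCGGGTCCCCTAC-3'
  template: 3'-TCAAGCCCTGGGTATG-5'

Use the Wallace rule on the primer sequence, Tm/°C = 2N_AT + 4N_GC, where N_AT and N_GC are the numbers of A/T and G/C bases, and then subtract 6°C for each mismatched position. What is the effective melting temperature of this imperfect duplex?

Primer base counts: A=2, T=3, G=4, C=7 → A+T=5, G+C=11
Perfect-match Tm = 2(5) + 4(11) = 10 + 44 = 54°C
Mismatches (positions where the bases are not complementary): 3 (at positions 3, 9, 13)
Effective Tm = 54 − 3×6 = 54 − 18 = 36°C

36°C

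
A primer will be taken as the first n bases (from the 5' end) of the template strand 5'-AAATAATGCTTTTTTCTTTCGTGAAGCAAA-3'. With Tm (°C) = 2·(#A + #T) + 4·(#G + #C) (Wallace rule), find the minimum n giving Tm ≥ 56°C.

First 22 bases: AAATAATGCTTTTTTCTTTCGT → Tm = 54°C (< 56°C)
First 23 bases: AAATAATGCTTTTTTCTTTCGTG → Tm = 58°C (≥ 56°C)
Each additional base adds 2°C (A/T) or 4°C (G/C), so Tm is non-decreasing in n; n = 23 is the first length to reach 56°C.

n = 23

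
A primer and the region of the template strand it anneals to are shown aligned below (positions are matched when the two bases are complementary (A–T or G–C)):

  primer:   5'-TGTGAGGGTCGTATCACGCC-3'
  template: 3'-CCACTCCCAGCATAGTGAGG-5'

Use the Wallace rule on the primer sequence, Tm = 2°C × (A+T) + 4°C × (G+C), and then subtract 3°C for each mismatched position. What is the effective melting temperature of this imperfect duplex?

58°C

Primer base counts: A=3, T=5, G=7, C=5 → A+T=8, G+C=12
Perfect-match Tm = 2(8) + 4(12) = 16 + 48 = 64°C
Mismatches (positions where the bases are not complementary): 2 (at positions 1, 18)
Effective Tm = 64 − 2×3 = 64 − 6 = 58°C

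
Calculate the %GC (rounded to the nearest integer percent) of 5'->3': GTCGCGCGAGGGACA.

73%

Scanning the sequence gives T=1, G=7, A=3, C=4.
G+C = 7 + 4 = 11 out of 15 bases
%GC = 11/15 × 100 = 73.33% ≈ 73%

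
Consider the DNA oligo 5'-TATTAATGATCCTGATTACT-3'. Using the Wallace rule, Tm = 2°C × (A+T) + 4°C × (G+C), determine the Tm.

Counting bases: A=6, C=3, T=9, G=2
AT pairs contribute 15, GC pairs contribute 5.
Tm = 4·5 + 2·15 = 20 + 30 = 50°C

50°C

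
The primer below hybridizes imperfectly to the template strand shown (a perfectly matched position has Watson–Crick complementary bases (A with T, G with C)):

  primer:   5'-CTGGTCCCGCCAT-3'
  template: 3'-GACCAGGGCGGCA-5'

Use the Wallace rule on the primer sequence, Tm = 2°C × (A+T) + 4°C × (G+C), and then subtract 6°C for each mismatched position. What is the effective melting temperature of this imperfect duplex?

38°C

Primer base counts: A=1, T=3, G=3, C=6 → A+T=4, G+C=9
Perfect-match Tm = 2(4) + 4(9) = 8 + 36 = 44°C
Mismatches (positions where the bases are not complementary): 1 (at position 12)
Effective Tm = 44 − 1×6 = 44 − 6 = 38°C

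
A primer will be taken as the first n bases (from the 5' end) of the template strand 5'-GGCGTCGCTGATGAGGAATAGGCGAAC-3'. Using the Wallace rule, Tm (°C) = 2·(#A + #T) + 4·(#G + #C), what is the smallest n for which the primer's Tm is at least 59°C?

n = 19

First 18 bases: GGCGTCGCTGATGAGGAA → Tm = 58°C (< 59°C)
First 19 bases: GGCGTCGCTGATGAGGAAT → Tm = 60°C (≥ 59°C)
Each additional base adds 2°C (A/T) or 4°C (G/C), so Tm is non-decreasing in n; n = 19 is the first length to reach 59°C.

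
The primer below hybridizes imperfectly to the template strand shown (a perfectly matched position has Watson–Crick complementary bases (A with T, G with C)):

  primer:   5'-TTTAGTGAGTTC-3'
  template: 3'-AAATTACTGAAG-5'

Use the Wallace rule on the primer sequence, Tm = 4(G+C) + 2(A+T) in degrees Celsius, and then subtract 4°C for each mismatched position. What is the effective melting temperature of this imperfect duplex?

Primer base counts: A=2, T=6, G=3, C=1 → A+T=8, G+C=4
Perfect-match Tm = 2(8) + 4(4) = 16 + 16 = 32°C
Mismatches (positions where the bases are not complementary): 2 (at positions 5, 9)
Effective Tm = 32 − 2×4 = 32 − 8 = 24°C

24°C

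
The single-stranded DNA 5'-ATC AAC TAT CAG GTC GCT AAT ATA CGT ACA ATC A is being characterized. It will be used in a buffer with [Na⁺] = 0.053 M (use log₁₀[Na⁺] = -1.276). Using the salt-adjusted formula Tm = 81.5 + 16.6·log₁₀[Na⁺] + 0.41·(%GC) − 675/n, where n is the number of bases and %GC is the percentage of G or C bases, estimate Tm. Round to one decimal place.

54.9°C

Length n = 34. T=9, C=8, A=13, G=4
G+C = 12, so %GC = 12/34 × 100 = 35.294%
Salt term: 16.6 × (-1.276) = -21.182
GC term: 0.41 × 35.294 = 14.471; length term: −675/34 = −19.853
Tm = 81.5 + (-21.182) + 14.471 − 19.853 = 54.936 → 54.9°C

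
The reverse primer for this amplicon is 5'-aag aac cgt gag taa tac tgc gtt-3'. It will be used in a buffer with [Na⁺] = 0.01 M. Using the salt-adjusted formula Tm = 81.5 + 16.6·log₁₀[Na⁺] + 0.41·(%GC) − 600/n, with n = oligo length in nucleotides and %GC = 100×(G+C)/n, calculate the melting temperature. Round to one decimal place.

40.4°C

Length n = 24. Scanning the sequence gives A=8, G=6, T=6, C=4.
G+C = 10, so %GC = 10/24 × 100 = 41.667%
Salt term: 16.6 × (-2) = -33.2
GC term: 0.41 × 41.667 = 17.083; length term: −600/24 = −25
Tm = 81.5 + (-33.2) + 17.083 − 25 = 40.383 → 40.4°C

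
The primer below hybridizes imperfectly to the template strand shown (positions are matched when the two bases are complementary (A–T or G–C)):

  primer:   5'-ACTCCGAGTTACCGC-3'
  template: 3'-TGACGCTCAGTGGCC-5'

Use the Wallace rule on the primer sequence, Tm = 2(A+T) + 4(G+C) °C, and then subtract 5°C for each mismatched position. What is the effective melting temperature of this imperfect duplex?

Primer base counts: A=3, T=3, G=3, C=6 → A+T=6, G+C=9
Perfect-match Tm = 2(6) + 4(9) = 12 + 36 = 48°C
Mismatches (positions where the bases are not complementary): 3 (at positions 4, 10, 15)
Effective Tm = 48 − 3×5 = 48 − 15 = 33°C

33°C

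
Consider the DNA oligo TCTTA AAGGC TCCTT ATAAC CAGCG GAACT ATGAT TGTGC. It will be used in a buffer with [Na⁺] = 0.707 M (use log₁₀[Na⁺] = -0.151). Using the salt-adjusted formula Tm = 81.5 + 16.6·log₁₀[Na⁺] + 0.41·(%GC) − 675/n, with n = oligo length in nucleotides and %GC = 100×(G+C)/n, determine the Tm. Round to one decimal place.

79.5°C

Length n = 40. C=9, T=12, A=11, G=8
G+C = 17, so %GC = 17/40 × 100 = 42.5%
Salt term: 16.6 × (-0.151) = -2.507
GC term: 0.41 × 42.5 = 17.425; length term: −675/40 = −16.875
Tm = 81.5 + (-2.507) + 17.425 − 16.875 = 79.543 → 79.5°C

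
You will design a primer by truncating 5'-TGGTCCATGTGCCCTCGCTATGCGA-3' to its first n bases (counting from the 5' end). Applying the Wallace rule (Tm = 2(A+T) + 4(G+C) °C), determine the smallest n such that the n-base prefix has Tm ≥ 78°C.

n = 24

First 23 bases: TGGTCCATGTGCCCTCGCTATGC → Tm = 74°C (< 78°C)
First 24 bases: TGGTCCATGTGCCCTCGCTATGCG → Tm = 78°C (≥ 78°C)
Each additional base adds 2°C (A/T) or 4°C (G/C), so Tm is non-decreasing in n; n = 24 is the first length to reach 78°C.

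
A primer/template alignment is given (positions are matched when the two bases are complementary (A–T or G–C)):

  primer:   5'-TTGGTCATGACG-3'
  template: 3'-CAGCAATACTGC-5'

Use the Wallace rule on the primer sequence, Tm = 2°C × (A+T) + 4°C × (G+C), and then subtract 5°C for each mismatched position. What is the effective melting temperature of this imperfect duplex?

21°C

Primer base counts: A=2, T=4, G=4, C=2 → A+T=6, G+C=6
Perfect-match Tm = 2(6) + 4(6) = 12 + 24 = 36°C
Mismatches (positions where the bases are not complementary): 3 (at positions 1, 3, 6)
Effective Tm = 36 − 3×5 = 36 − 15 = 21°C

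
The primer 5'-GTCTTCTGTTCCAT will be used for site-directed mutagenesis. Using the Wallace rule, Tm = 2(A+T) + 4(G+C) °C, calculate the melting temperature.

40°C

Base counts: T=7, A=1, C=4, G=2
AT pairs contribute 8, GC pairs contribute 6.
Tm = 2(8) + 4(6) = 16 + 24 = 40°C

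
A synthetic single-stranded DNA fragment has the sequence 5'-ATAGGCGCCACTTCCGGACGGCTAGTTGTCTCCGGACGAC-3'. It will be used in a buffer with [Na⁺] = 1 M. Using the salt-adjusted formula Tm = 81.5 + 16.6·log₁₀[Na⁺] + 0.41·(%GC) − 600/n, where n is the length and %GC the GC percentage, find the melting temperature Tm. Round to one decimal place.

92.1°C

Length n = 40. Counting bases: T=8, C=13, G=12, A=7
G+C = 25, so %GC = 25/40 × 100 = 62.5%
Salt term: 16.6 × (0) = 0
GC term: 0.41 × 62.5 = 25.625; length term: −600/40 = −15
Tm = 81.5 + (0) + 25.625 − 15 = 92.125 → 92.1°C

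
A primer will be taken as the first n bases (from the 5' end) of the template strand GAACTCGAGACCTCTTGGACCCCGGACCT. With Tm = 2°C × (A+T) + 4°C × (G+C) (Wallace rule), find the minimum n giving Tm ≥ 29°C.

n = 10

First 9 bases: GAACTCGAG → Tm = 28°C (< 29°C)
First 10 bases: GAACTCGAGA → Tm = 30°C (≥ 29°C)
Each additional base adds 2°C (A/T) or 4°C (G/C), so Tm is non-decreasing in n; n = 10 is the first length to reach 29°C.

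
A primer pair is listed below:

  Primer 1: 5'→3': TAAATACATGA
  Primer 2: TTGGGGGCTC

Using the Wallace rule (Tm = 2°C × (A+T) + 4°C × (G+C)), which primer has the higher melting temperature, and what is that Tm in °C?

Primer 1: A+T=9, G+C=2 → Tm = 2(9)+4(2) = 26°C
Primer 2: A+T=3, G+C=7 → Tm = 2(3)+4(7) = 34°C
26°C vs 34°C → primer 2 is higher.

Primer 2, 34°C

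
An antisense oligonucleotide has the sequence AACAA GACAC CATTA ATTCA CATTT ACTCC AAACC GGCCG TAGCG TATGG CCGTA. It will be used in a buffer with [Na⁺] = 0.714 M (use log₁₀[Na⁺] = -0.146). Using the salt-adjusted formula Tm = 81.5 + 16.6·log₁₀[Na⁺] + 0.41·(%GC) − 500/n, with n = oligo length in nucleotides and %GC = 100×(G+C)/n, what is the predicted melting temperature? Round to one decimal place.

Length n = 55. C=16, T=12, G=9, A=18
G+C = 25, so %GC = 25/55 × 100 = 45.455%
Salt term: 16.6 × (-0.146) = -2.424
GC term: 0.41 × 45.455 = 18.637; length term: −500/55 = −9.091
Tm = 81.5 + (-2.424) + 18.637 − 9.091 = 88.622 → 88.6°C

88.6°C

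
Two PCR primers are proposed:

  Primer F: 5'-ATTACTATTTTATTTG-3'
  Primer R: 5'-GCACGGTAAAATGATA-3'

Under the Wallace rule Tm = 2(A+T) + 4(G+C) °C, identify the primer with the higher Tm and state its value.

Primer F: A+T=14, G+C=2 → Tm = 2(14)+4(2) = 36°C
Primer R: A+T=10, G+C=6 → Tm = 2(10)+4(6) = 44°C
36°C vs 44°C → primer R is higher.

Primer R, 44°C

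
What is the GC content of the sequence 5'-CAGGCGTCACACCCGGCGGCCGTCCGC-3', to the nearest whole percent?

81%

Counting bases: C=13, A=3, T=2, G=9
G+C = 9 + 13 = 22 out of 27 bases
%GC = 22/27 × 100 = 81.48% ≈ 81%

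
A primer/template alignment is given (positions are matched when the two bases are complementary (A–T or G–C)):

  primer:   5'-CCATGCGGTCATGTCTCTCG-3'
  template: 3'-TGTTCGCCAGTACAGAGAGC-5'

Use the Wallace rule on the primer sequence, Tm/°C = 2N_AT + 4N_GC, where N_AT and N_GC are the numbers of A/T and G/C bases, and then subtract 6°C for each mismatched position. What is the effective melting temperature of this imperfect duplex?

52°C

Primer base counts: A=2, T=6, G=5, C=7 → A+T=8, G+C=12
Perfect-match Tm = 2(8) + 4(12) = 16 + 48 = 64°C
Mismatches (positions where the bases are not complementary): 2 (at positions 1, 4)
Effective Tm = 64 − 2×6 = 64 − 12 = 52°C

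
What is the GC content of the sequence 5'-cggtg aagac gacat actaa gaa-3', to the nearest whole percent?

Scanning the sequence gives C=4, G=6, T=3, A=10.
G+C = 6 + 4 = 10 out of 23 bases
%GC = 10/23 × 100 = 43.48% ≈ 43%

43%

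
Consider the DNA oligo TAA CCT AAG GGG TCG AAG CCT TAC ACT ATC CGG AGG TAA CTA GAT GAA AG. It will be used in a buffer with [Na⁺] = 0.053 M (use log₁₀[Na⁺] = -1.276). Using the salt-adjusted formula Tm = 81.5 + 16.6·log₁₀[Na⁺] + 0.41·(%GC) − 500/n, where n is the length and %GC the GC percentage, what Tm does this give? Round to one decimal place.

69.2°C

Length n = 50. Base counts: G=13, A=17, C=10, T=10
G+C = 23, so %GC = 23/50 × 100 = 46%
Salt term: 16.6 × (-1.276) = -21.182
GC term: 0.41 × 46 = 18.86; length term: −500/50 = −10
Tm = 81.5 + (-21.182) + 18.86 − 10 = 69.178 → 69.2°C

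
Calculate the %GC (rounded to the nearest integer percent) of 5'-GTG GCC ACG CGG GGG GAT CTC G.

77%

Base counts: G=11, A=2, T=3, C=6
G+C = 11 + 6 = 17 out of 22 bases
%GC = 17/22 × 100 = 77.27% ≈ 77%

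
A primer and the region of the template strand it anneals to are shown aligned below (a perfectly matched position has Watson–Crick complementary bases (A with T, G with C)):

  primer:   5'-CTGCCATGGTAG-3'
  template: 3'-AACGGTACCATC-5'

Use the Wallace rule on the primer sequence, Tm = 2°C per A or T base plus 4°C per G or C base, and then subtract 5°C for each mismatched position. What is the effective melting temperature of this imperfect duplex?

Primer base counts: A=2, T=3, G=4, C=3 → A+T=5, G+C=7
Perfect-match Tm = 2(5) + 4(7) = 10 + 28 = 38°C
Mismatches (positions where the bases are not complementary): 1 (at position 1)
Effective Tm = 38 − 1×5 = 38 − 5 = 33°C

33°C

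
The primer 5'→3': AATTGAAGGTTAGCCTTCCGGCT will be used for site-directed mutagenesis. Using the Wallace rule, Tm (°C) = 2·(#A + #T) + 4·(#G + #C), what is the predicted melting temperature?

G=6, C=5, T=7, A=5
AT pairs contribute 12, GC pairs contribute 11.
Tm = 4·11 + 2·12 = 44 + 24 = 68°C

68°C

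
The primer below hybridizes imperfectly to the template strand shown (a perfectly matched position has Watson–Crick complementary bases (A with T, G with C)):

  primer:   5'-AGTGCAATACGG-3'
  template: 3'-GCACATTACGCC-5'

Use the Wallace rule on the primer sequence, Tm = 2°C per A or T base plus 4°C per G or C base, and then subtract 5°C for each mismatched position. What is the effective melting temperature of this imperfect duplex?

21°C

Primer base counts: A=4, T=2, G=4, C=2 → A+T=6, G+C=6
Perfect-match Tm = 2(6) + 4(6) = 12 + 24 = 36°C
Mismatches (positions where the bases are not complementary): 3 (at positions 1, 5, 9)
Effective Tm = 36 − 3×5 = 36 − 15 = 21°C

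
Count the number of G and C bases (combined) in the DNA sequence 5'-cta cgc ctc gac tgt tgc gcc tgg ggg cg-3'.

21

Scanning the sequence gives A=2, G=11, C=10, T=6.
Total G or C: 11 + 10 = 21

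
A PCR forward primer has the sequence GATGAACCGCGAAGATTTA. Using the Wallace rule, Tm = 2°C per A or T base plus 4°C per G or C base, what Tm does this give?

54°C

T=4, A=7, G=5, C=3
A+T = 11, G+C = 8
Tm = 2(11) + 4(8) = 22 + 32 = 54°C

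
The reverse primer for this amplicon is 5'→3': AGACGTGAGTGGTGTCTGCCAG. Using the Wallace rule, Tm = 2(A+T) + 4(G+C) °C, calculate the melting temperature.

70°C

Counting bases: G=9, C=4, T=5, A=4
So N_AT = 9 and N_GC = 13.
Tm = 4·13 + 2·9 = 52 + 18 = 70°C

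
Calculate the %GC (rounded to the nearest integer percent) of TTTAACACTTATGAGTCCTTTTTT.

25%

Scanning the sequence gives A=5, C=4, T=13, G=2.
G+C = 2 + 4 = 6 out of 24 bases
%GC = 6/24 × 100 = 25% ≈ 25%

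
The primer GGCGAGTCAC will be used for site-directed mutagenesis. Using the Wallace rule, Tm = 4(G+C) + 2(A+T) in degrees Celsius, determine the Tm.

Base counts: T=1, A=2, G=4, C=3
AT pairs contribute 3, GC pairs contribute 7.
Tm = 4·7 + 2·3 = 28 + 6 = 34°C

34°C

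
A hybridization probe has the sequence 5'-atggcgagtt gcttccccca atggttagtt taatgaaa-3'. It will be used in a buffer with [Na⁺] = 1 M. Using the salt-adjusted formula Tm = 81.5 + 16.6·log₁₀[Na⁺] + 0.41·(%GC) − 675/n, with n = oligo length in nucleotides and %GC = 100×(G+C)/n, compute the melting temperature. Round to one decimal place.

81.0°C

Length n = 38. C=7, A=10, T=12, G=9
G+C = 16, so %GC = 16/38 × 100 = 42.105%
Salt term: 16.6 × (0) = 0
GC term: 0.41 × 42.105 = 17.263; length term: −675/38 = −17.763
Tm = 81.5 + (0) + 17.263 − 17.763 = 81 → 81.0°C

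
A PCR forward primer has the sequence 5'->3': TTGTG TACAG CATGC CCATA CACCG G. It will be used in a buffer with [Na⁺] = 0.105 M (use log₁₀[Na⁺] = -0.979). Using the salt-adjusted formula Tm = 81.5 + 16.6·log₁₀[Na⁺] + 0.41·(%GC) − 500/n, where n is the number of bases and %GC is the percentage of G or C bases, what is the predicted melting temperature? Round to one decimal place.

68.1°C

Length n = 26. C=8, A=6, T=6, G=6
G+C = 14, so %GC = 14/26 × 100 = 53.846%
Salt term: 16.6 × (-0.979) = -16.251
GC term: 0.41 × 53.846 = 22.077; length term: −500/26 = −19.231
Tm = 81.5 + (-16.251) + 22.077 − 19.231 = 68.095 → 68.1°C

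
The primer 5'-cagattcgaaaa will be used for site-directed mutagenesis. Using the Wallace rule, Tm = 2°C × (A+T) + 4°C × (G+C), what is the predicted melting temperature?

32°C

Counting bases: T=2, G=2, A=6, C=2
So N_AT = 8 and N_GC = 4.
Tm = 4·4 + 2·8 = 16 + 16 = 32°C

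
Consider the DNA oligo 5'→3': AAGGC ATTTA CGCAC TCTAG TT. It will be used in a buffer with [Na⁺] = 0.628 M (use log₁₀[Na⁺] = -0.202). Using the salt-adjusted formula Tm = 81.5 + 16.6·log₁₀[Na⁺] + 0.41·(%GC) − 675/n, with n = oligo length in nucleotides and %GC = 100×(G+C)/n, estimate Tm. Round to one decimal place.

64.2°C

Length n = 22. Counting bases: T=7, G=4, C=5, A=6
G+C = 9, so %GC = 9/22 × 100 = 40.909%
Salt term: 16.6 × (-0.202) = -3.353
GC term: 0.41 × 40.909 = 16.773; length term: −675/22 = −30.682
Tm = 81.5 + (-3.353) + 16.773 − 30.682 = 64.238 → 64.2°C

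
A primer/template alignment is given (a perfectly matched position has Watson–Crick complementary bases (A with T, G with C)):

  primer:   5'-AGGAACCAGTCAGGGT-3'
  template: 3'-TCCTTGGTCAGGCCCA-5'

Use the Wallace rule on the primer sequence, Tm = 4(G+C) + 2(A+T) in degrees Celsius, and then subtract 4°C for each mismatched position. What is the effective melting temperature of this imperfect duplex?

Primer base counts: A=5, T=2, G=6, C=3 → A+T=7, G+C=9
Perfect-match Tm = 2(7) + 4(9) = 14 + 36 = 50°C
Mismatches (positions where the bases are not complementary): 1 (at position 12)
Effective Tm = 50 − 1×4 = 50 − 4 = 46°C

46°C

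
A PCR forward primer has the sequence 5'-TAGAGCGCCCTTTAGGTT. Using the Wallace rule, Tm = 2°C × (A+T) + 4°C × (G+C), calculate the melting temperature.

54°C

Base counts: A=3, G=5, C=4, T=6
So N_AT = 9 and N_GC = 9.
Tm = 4·9 + 2·9 = 36 + 18 = 54°C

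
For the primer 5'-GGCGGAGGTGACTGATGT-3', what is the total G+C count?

Counting bases: A=3, T=4, G=9, C=2
G+C = 9 + 2 = 11

11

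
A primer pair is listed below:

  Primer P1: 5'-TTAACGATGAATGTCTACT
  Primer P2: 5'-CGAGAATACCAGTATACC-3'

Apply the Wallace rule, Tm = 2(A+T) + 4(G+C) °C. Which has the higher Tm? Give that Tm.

Primer P2, 52°C

Primer P1: A+T=13, G+C=6 → Tm = 2(13)+4(6) = 50°C
Primer P2: A+T=10, G+C=8 → Tm = 2(10)+4(8) = 52°C
50°C vs 52°C → primer P2 is higher.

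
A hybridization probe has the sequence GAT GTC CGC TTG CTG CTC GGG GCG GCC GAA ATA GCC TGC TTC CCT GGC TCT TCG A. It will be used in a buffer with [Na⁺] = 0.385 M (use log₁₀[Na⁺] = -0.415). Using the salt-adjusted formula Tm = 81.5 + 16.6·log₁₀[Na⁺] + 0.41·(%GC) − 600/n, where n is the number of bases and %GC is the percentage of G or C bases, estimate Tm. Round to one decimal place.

Length n = 55. Base counts: C=18, A=6, G=17, T=14
G+C = 35, so %GC = 35/55 × 100 = 63.636%
Salt term: 16.6 × (-0.415) = -6.889
GC term: 0.41 × 63.636 = 26.091; length term: −600/55 = −10.909
Tm = 81.5 + (-6.889) + 26.091 − 10.909 = 89.793 → 89.8°C

89.8°C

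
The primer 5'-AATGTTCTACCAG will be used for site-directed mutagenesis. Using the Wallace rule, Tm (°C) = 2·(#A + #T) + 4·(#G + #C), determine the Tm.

36°C

Base counts: C=3, A=4, T=4, G=2
A+T = 8, G+C = 5
Tm = 4·5 + 2·8 = 20 + 16 = 36°C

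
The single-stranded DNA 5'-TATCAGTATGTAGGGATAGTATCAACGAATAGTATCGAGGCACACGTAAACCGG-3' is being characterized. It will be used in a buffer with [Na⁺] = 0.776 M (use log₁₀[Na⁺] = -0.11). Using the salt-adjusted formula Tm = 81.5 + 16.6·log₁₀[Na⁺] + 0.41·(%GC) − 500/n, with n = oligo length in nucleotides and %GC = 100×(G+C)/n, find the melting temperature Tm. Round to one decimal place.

87.9°C

Length n = 54. Base counts: C=9, T=12, G=14, A=19
G+C = 23, so %GC = 23/54 × 100 = 42.593%
Salt term: 16.6 × (-0.11) = -1.826
GC term: 0.41 × 42.593 = 17.463; length term: −500/54 = −9.259
Tm = 81.5 + (-1.826) + 17.463 − 9.259 = 87.878 → 87.9°C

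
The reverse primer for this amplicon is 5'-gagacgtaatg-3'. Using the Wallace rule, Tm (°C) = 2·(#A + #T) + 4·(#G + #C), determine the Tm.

Scanning the sequence gives C=1, T=2, G=4, A=4.
So N_AT = 6 and N_GC = 5.
Tm = 2(6) + 4(5) = 12 + 20 = 32°C

32°C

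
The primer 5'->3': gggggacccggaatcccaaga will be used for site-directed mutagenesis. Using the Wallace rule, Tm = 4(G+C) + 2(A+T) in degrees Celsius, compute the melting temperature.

Base counts: G=8, A=6, T=1, C=6
So N_AT = 7 and N_GC = 14.
Tm = 2(7) + 4(14) = 14 + 56 = 70°C

70°C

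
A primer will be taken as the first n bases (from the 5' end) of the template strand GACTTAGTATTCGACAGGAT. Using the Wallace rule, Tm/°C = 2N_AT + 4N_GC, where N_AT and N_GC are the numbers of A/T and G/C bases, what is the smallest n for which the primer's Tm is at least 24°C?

First 8 bases: GACTTAGT → Tm = 22°C (< 24°C)
First 9 bases: GACTTAGTA → Tm = 24°C (≥ 24°C)
Since every base adds ≥2°C, Tm only increases with n, so the threshold is first crossed at n = 9.

n = 9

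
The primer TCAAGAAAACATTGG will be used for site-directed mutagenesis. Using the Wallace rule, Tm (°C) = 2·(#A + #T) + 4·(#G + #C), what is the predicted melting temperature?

Counting bases: T=3, C=2, A=7, G=3
A+T = 10, G+C = 5
Tm = 4·5 + 2·10 = 20 + 20 = 40°C

40°C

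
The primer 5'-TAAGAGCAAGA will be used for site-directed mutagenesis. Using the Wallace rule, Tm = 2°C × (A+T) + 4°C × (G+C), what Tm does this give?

Base counts: A=6, G=3, C=1, T=1
So N_AT = 7 and N_GC = 4.
Tm = 2×7 + 4×4 = 30°C

30°C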